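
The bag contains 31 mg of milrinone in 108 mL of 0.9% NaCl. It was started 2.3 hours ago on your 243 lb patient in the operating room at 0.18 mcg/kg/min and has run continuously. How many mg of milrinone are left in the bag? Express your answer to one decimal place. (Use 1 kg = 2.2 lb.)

Weight = 243 lb ÷ 2.2 lb/kg = 110.4545 kg
Dose = 0.18 mcg/kg/min × 110.4545 kg = 19.88182 mcg/min
19.88182 mcg/min × 60 min/hr = 1192.909 mcg/hr
Concentration = 31 mg ÷ 108 mL = 0.287037 mg/mL = 287.037 mcg/mL
Rate = 1192.909 mcg/hr ÷ 287.037 mcg/mL = 4.155941 mL/hr
Volume infused = 4.155941 mL/hr × 2.3 hr = 9.558665 mL
Volume remaining = 108 − 9.558665 = 98.44133 mL
Drug remaining = 98.44133 mL × 287.037 mcg/mL = 28256.31 mcg = 28.25631 mg

28.3 mg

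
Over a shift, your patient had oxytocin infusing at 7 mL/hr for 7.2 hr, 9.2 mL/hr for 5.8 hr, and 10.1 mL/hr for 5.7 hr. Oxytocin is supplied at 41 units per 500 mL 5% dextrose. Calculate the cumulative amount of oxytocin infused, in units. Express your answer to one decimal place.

Concentration = 41 units ÷ 500 mL = 0.082 units/mL
Stage 1: 7 mL/hr × 7.2 hr = 50.4 mL → 50.4 mL × 0.082 units/mL = 4.1328 units
Stage 2: 9.2 mL/hr × 5.8 hr = 53.36 mL → 53.36 mL × 0.082 units/mL = 4.37552 units
Stage 3: 10.1 mL/hr × 5.7 hr = 57.57 mL → 57.57 mL × 0.082 units/mL = 4.72074 units
Total = 4.1328 + 4.37552 + 4.72074 = 13.22906 units

13.2 units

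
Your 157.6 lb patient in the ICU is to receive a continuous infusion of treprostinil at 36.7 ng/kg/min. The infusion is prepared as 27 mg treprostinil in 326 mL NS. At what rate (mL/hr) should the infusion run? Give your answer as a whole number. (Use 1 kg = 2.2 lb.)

2 mL/hr

Weight = 157.6 lb ÷ 2.2 lb/kg = 71.63636 kg
Dose = 36.7 ng/kg/min × 71.63636 kg = 2629.055 ng/min
2629.055 ng/min × 60 min/hr = 157743.3 ng/hr
Concentration = 27 mg ÷ 326 mL = 0.08282209 mg/mL = 82822.09 ng/mL
Rate = 157743.3 ng/hr ÷ 82822.09 ng/mL = 1.904604 mL/hr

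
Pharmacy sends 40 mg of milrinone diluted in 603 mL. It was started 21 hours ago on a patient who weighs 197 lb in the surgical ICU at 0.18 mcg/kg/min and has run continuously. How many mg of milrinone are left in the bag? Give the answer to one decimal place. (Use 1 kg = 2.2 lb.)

19.7 mg

Weight = 197 lb ÷ 2.2 lb/kg = 89.54545 kg
Dose = 0.18 mcg/kg/min × 89.54545 kg = 16.11818 mcg/min
16.11818 mcg/min × 60 min/hr = 967.0909 mcg/hr
Concentration = 40 mg ÷ 603 mL = 0.06633499 mg/mL = 66.33499 mcg/mL
Rate = 967.0909 mcg/hr ÷ 66.33499 mcg/mL = 14.5789 mL/hr
Volume infused = 14.5789 mL/hr × 21 hr = 306.1568 mL
Volume remaining = 603 − 306.1568 = 296.8432 mL
Drug remaining = 296.8432 mL × 66.33499 mcg/mL = 19691.09 mcg = 19.69109 mg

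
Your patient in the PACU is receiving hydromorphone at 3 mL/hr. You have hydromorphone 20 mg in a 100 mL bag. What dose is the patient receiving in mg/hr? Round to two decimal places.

0.60 mg/hr

Concentration = 20 mg ÷ 100 mL = 0.2 mg/mL
Drug rate = 3 mL/hr × 0.2 mg/mL = 0.6 mg/hr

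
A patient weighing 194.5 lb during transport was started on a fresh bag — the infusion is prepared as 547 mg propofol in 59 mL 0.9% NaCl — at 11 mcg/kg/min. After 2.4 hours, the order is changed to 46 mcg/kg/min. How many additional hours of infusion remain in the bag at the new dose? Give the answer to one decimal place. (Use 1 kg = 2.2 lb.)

Initial rate:
Weight = 194.5 lb ÷ 2.2 lb/kg = 88.40909 kg
Dose = 11 mcg/kg/min × 88.40909 kg = 972.5 mcg/min
972.5 mcg/min × 60 min/hr = 58350 mcg/hr
Concentration = 547 mg ÷ 59 mL = 9.271186 mg/mL = 9271.186 mcg/mL
Rate = 58350 mcg/hr ÷ 9271.186 mcg/mL = 6.293693 mL/hr
Volume infused so far = 6.293693 mL/hr × 2.4 hr = 15.10486 mL
Volume remaining = 59 − 15.10486 = 43.89514 mL
New rate:
Dose = 46 mcg/kg/min × 88.40909 kg = 4066.818 mcg/min
4066.818 mcg/min × 60 min/hr = 244009.1 mcg/hr
Rate = 244009.1 mcg/hr ÷ 9271.186 mcg/mL = 26.31908 mL/hr
Time remaining = 43.89514 mL ÷ 26.31908 mL/hr = 1.667807 hr

1.7 hours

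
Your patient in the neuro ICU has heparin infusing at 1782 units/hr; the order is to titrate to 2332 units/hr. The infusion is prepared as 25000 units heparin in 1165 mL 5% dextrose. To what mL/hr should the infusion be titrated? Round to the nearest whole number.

Concentration = 25000 units ÷ 1165 mL = 21.45923 units/mL
Rate = 2332 units/hr ÷ 21.45923 units/mL = 108.6712 mL/hr

109 mL/hr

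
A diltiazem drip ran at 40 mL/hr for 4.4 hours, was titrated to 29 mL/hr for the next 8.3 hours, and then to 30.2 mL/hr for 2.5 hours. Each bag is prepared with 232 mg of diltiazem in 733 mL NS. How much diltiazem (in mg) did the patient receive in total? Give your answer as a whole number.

156 mg

Concentration = 232 mg ÷ 733 mL = 0.3165075 mg/mL
Stage 1: 40 mL/hr × 4.4 hr = 176 mL → 176 mL × 0.3165075 mg/mL = 55.70532 mg
Stage 2: 29 mL/hr × 8.3 hr = 240.7 mL → 240.7 mL × 0.3165075 mg/mL = 76.18336 mg
Stage 3: 30.2 mL/hr × 2.5 hr = 75.5 mL → 75.5 mL × 0.3165075 mg/mL = 23.89632 mg
Total = 55.70532 + 76.18336 + 23.89632 = 155.785 mg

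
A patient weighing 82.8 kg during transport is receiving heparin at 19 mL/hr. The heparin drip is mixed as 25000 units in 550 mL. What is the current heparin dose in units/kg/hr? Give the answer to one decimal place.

Concentration = 25000 units ÷ 550 mL = 45.45455 units/mL
Drug rate = 19 mL/hr × 45.45455 units/mL = 863.6364 units/hr
863.6364 units/hr ÷ 82.8 kg = 10.43039 units/kg/hr

10.4 units/kg/hr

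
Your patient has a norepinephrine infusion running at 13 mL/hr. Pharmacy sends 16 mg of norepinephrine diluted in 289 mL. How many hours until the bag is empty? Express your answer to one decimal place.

Duration = 289 mL ÷ 13 mL/hr = 22.23077 hr

22.2 hours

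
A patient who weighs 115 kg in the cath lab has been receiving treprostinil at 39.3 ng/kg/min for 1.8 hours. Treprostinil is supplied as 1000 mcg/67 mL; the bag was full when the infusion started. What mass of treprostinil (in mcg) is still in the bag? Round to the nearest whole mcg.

Dose = 39.3 ng/kg/min × 115 kg = 4519.5 ng/min
4519.5 ng/min × 60 min/hr = 271170 ng/hr
Concentration = 1000 mcg ÷ 67 mL = 14.92537 mcg/mL = 14925.37 ng/mL
Rate = 271170 ng/hr ÷ 14925.37 ng/mL = 18.16839 mL/hr
Volume infused = 18.16839 mL/hr × 1.8 hr = 32.7031 mL
Volume remaining = 67 − 32.7031 = 34.2969 mL
Drug remaining = 34.2969 mL × 14925.37 ng/mL = 511894 ng = 511.894 mcg

512 mcg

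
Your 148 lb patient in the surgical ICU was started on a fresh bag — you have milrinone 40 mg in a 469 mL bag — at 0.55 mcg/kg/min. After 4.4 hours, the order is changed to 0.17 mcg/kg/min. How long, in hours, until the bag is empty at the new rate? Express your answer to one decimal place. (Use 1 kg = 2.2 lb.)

44.1 hours

Initial rate:
Weight = 148 lb ÷ 2.2 lb/kg = 67.27273 kg
Dose = 0.55 mcg/kg/min × 67.27273 kg = 37 mcg/min
37 mcg/min × 60 min/hr = 2220 mcg/hr
Concentration = 40 mg ÷ 469 mL = 0.08528785 mg/mL = 85.28785 mcg/mL
Rate = 2220 mcg/hr ÷ 85.28785 mcg/mL = 26.0295 mL/hr
Volume infused so far = 26.0295 mL/hr × 4.4 hr = 114.5298 mL
Volume remaining = 469 − 114.5298 = 354.4702 mL
New rate:
Dose = 0.17 mcg/kg/min × 67.27273 kg = 11.43636 mcg/min
11.43636 mcg/min × 60 min/hr = 686.1818 mcg/hr
Rate = 686.1818 mcg/hr ÷ 85.28785 mcg/mL = 8.045482 mL/hr
Time remaining = 354.4702 mL ÷ 8.045482 mL/hr = 44.05829 hr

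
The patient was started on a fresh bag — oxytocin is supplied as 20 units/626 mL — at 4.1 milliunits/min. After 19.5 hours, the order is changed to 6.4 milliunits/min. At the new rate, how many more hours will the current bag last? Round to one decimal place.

39.6 hours

Initial rate:
4.1 milliunits/min × 60 min/hr = 246 milliunits/hr
Concentration = 20 units ÷ 626 mL = 0.03194888 units/mL = 31.94888 milliunits/mL
Rate = 246 milliunits/hr ÷ 31.94888 milliunits/mL = 7.6998 mL/hr
Volume infused so far = 7.6998 mL/hr × 19.5 hr = 150.1461 mL
Volume remaining = 626 − 150.1461 = 475.8539 mL
New rate:
6.4 milliunits/min × 60 min/hr = 384 milliunits/hr
Rate = 384 milliunits/hr ÷ 31.94888 milliunits/mL = 12.0192 mL/hr
Time remaining = 475.8539 mL ÷ 12.0192 mL/hr = 39.59115 hr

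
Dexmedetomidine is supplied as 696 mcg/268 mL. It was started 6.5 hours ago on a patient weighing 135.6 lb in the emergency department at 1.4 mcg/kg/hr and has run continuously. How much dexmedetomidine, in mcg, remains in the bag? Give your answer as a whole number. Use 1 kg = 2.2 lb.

Weight = 135.6 lb ÷ 2.2 lb/kg = 61.63636 kg
Dose = 1.4 mcg/kg/hr × 61.63636 kg = 86.29091 mcg/hr
Concentration = 696 mcg ÷ 268 mL = 2.597015 mcg/mL
Rate = 86.29091 mcg/hr ÷ 2.597015 mcg/mL = 33.22696 mL/hr
Volume infused = 33.22696 mL/hr × 6.5 hr = 215.9752 mL
Volume remaining = 268 − 215.9752 = 52.02476 mL
Drug remaining = 52.02476 mL × 2.597015 mcg/mL = 135.1091 mcg

135 mcg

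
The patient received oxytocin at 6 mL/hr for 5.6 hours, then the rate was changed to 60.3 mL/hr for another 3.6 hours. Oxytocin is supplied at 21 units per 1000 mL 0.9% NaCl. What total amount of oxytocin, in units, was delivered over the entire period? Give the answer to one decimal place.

Concentration = 21 units ÷ 1000 mL = 0.021 units/mL
Stage 1: 6 mL/hr × 5.6 hr = 33.6 mL → 33.6 mL × 0.021 units/mL = 0.7056 units
Stage 2: 60.3 mL/hr × 3.6 hr = 217.08 mL → 217.08 mL × 0.021 units/mL = 4.55868 units
Total = 0.7056 + 4.55868 = 5.26428 units

5.3 units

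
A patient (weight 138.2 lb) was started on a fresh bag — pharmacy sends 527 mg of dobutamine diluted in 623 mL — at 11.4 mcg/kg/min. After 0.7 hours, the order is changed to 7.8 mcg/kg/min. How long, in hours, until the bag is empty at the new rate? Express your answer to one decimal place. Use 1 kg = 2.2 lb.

16.9 hours

Initial rate:
Weight = 138.2 lb ÷ 2.2 lb/kg = 62.81818 kg
Dose = 11.4 mcg/kg/min × 62.81818 kg = 716.1273 mcg/min
716.1273 mcg/min × 60 min/hr = 42967.64 mcg/hr
Concentration = 527 mg ÷ 623 mL = 0.8459069 mg/mL = 845.9069 mcg/mL
Rate = 42967.64 mcg/hr ÷ 845.9069 mcg/mL = 50.79476 mL/hr
Volume infused so far = 50.79476 mL/hr × 0.7 hr = 35.55633 mL
Volume remaining = 623 − 35.55633 = 587.4437 mL
New rate:
Dose = 7.8 mcg/kg/min × 62.81818 kg = 489.9818 mcg/min
489.9818 mcg/min × 60 min/hr = 29398.91 mcg/hr
Rate = 29398.91 mcg/hr ÷ 845.9069 mcg/mL = 34.75431 mL/hr
Time remaining = 587.4437 mL ÷ 34.75431 mL/hr = 16.90276 hr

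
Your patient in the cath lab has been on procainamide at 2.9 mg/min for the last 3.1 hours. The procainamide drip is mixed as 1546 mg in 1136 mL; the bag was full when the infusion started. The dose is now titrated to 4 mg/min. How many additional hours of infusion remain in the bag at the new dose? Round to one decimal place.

Initial rate:
2.9 mg/min × 60 min/hr = 174 mg/hr
Concentration = 1546 mg ÷ 1136 mL = 1.360915 mg/mL
Rate = 174 mg/hr ÷ 1.360915 mg/mL = 127.8551 mL/hr
Volume infused so far = 127.8551 mL/hr × 3.1 hr = 396.3508 mL
Volume remaining = 1136 − 396.3508 = 739.6492 mL
New rate:
4 mg/min × 60 min/hr = 240 mg/hr
Rate = 240 mg/hr ÷ 1.360915 mg/mL = 176.3519 mL/hr
Time remaining = 739.6492 mL ÷ 176.3519 mL/hr = 4.194167 hr

4.2 hours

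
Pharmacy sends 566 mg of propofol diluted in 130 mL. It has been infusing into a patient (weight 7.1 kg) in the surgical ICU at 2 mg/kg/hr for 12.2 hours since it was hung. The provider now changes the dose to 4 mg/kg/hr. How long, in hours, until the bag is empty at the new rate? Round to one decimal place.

13.8 hours

Initial rate:
Dose = 2 mg/kg/hr × 7.1 kg = 14.2 mg/hr
Concentration = 566 mg ÷ 130 mL = 4.353846 mg/mL
Rate = 14.2 mg/hr ÷ 4.353846 mg/mL = 3.261484 mL/hr
Volume infused so far = 3.261484 mL/hr × 12.2 hr = 39.79011 mL
Volume remaining = 130 − 39.79011 = 90.20989 mL
New rate:
Dose = 4 mg/kg/hr × 7.1 kg = 28.4 mg/hr
Rate = 28.4 mg/hr ÷ 4.353846 mg/mL = 6.522968 mL/hr
Time remaining = 90.20989 mL ÷ 6.522968 mL/hr = 13.82958 hr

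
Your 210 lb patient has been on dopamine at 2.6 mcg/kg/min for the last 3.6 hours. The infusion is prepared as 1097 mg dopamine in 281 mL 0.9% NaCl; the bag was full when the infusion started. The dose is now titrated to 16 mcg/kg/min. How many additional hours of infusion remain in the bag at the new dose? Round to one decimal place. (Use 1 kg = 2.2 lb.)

Initial rate:
Weight = 210 lb ÷ 2.2 lb/kg = 95.45455 kg
Dose = 2.6 mcg/kg/min × 95.45455 kg = 248.1818 mcg/min
248.1818 mcg/min × 60 min/hr = 14890.91 mcg/hr
Concentration = 1097 mg ÷ 281 mL = 3.903915 mg/mL = 3903.915 mcg/mL
Rate = 14890.91 mcg/hr ÷ 3903.915 mcg/mL = 3.814353 mL/hr
Volume infused so far = 3.814353 mL/hr × 3.6 hr = 13.73167 mL
Volume remaining = 281 − 13.73167 = 267.2683 mL
New rate:
Dose = 16 mcg/kg/min × 95.45455 kg = 1527.273 mcg/min
1527.273 mcg/min × 60 min/hr = 91636.36 mcg/hr
Rate = 91636.36 mcg/hr ÷ 3903.915 mcg/mL = 23.47294 mL/hr
Time remaining = 267.2683 mL ÷ 23.47294 mL/hr = 11.38623 hr

11.4 hours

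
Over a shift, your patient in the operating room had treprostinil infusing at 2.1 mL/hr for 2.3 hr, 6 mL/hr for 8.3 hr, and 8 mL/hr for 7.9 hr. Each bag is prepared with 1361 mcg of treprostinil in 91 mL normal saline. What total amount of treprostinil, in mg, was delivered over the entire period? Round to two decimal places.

Concentration = 1361 mcg ÷ 91 mL = 14.95604 mcg/mL
Stage 1: 2.1 mL/hr × 2.3 hr = 4.83 mL → 4.83 mL × 14.95604 mcg/mL = 72.23769 mcg
Stage 2: 6 mL/hr × 8.3 hr = 49.8 mL → 49.8 mL × 14.95604 mcg/mL = 744.811 mcg
Stage 3: 8 mL/hr × 7.9 hr = 63.2 mL → 63.2 mL × 14.95604 mcg/mL = 945.222 mcg
Total = 72.23769 + 744.811 + 945.222 = 1762.271 mcg = 1.762271 mg

1.76 mg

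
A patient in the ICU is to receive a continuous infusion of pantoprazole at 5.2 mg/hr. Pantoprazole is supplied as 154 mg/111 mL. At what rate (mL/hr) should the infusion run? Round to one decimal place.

3.7 mL/hr

Concentration = 154 mg ÷ 111 mL = 1.387387 mg/mL
Rate = 5.2 mg/hr ÷ 1.387387 mg/mL = 3.748052 mL/hr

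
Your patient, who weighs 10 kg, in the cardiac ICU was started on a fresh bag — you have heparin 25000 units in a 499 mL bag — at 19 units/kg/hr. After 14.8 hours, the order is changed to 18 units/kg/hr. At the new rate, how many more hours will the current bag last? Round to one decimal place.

Initial rate:
Dose = 19 units/kg/hr × 10 kg = 190 units/hr
Concentration = 25000 units ÷ 499 mL = 50.1002 units/mL
Rate = 190 units/hr ÷ 50.1002 units/mL = 3.7924 mL/hr
Volume infused so far = 3.7924 mL/hr × 14.8 hr = 56.12752 mL
Volume remaining = 499 − 56.12752 = 442.8725 mL
New rate:
Dose = 18 units/kg/hr × 10 kg = 180 units/hr
Rate = 180 units/hr ÷ 50.1002 units/mL = 3.5928 mL/hr
Time remaining = 442.8725 mL ÷ 3.5928 mL/hr = 123.2667 hr

123.3 hours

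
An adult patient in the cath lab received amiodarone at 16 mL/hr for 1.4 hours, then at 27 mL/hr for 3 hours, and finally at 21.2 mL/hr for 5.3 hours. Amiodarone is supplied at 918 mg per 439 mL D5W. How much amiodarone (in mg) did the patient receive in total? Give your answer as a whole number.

Concentration = 918 mg ÷ 439 mL = 2.091116 mg/mL
Stage 1: 16 mL/hr × 1.4 hr = 22.4 mL → 22.4 mL × 2.091116 mg/mL = 46.841 mg
Stage 2: 27 mL/hr × 3 hr = 81 mL → 81 mL × 2.091116 mg/mL = 169.3804 mg
Stage 3: 21.2 mL/hr × 5.3 hr = 112.36 mL → 112.36 mL × 2.091116 mg/mL = 234.9578 mg
Total = 46.841 + 169.3804 + 234.9578 = 451.1792 mg

451 mg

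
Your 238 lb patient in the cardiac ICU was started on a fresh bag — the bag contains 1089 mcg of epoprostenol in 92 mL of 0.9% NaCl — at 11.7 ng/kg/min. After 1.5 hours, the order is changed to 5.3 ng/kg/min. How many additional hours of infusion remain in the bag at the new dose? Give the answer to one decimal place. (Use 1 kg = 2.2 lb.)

Initial rate:
Weight = 238 lb ÷ 2.2 lb/kg = 108.1818 kg
Dose = 11.7 ng/kg/min × 108.1818 kg = 1265.727 ng/min
1265.727 ng/min × 60 min/hr = 75943.64 ng/hr
Concentration = 1089 mcg ÷ 92 mL = 11.83696 mcg/mL = 11836.96 ng/mL
Rate = 75943.64 ng/hr ÷ 11836.96 ng/mL = 6.415808 mL/hr
Volume infused so far = 6.415808 mL/hr × 1.5 hr = 9.623711 mL
Volume remaining = 92 − 9.623711 = 82.37629 mL
New rate:
Dose = 5.3 ng/kg/min × 108.1818 kg = 573.3636 ng/min
573.3636 ng/min × 60 min/hr = 34401.82 ng/hr
Rate = 34401.82 ng/hr ÷ 11836.96 ng/mL = 2.906306 mL/hr
Time remaining = 82.37629 mL ÷ 2.906306 mL/hr = 28.34398 hr

28.3 hours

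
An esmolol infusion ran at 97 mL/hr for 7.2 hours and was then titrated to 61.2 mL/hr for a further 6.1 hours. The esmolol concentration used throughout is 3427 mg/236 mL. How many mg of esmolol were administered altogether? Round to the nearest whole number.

Concentration = 3427 mg ÷ 236 mL = 14.52119 mg/mL
Stage 1: 97 mL/hr × 7.2 hr = 698.4 mL → 698.4 mL × 14.52119 mg/mL = 10141.6 mg
Stage 2: 61.2 mL/hr × 6.1 hr = 373.32 mL → 373.32 mL × 14.52119 mg/mL = 5421.049 mg
Total = 10141.6 + 5421.049 = 15562.65 mg

15563 mg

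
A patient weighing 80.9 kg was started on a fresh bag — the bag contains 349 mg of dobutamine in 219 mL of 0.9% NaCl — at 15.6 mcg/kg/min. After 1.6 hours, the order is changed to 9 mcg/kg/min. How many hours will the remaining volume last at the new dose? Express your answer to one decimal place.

5.2 hours

Initial rate:
Dose = 15.6 mcg/kg/min × 80.9 kg = 1262.04 mcg/min
1262.04 mcg/min × 60 min/hr = 75722.4 mcg/hr
Concentration = 349 mg ÷ 219 mL = 1.593607 mg/mL = 1593.607 mcg/mL
Rate = 75722.4 mcg/hr ÷ 1593.607 mcg/mL = 47.51635 mL/hr
Volume infused so far = 47.51635 mL/hr × 1.6 hr = 76.02616 mL
Volume remaining = 219 − 76.02616 = 142.9738 mL
New rate:
Dose = 9 mcg/kg/min × 80.9 kg = 728.1 mcg/min
728.1 mcg/min × 60 min/hr = 43686 mcg/hr
Rate = 43686 mcg/hr ÷ 1593.607 mcg/mL = 27.41328 mL/hr
Time remaining = 142.9738 mL ÷ 27.41328 mL/hr = 5.215496 hr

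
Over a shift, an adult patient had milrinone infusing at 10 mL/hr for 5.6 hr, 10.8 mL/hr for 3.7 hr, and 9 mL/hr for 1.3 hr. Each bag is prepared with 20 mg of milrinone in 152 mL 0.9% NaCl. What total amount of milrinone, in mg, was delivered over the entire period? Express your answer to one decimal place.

14.2 mg

Concentration = 20 mg ÷ 152 mL = 0.1315789 mg/mL
Stage 1: 10 mL/hr × 5.6 hr = 56 mL → 56 mL × 0.1315789 mg/mL = 7.368421 mg
Stage 2: 10.8 mL/hr × 3.7 hr = 39.96 mL → 39.96 mL × 0.1315789 mg/mL = 5.257895 mg
Stage 3: 9 mL/hr × 1.3 hr = 11.7 mL → 11.7 mL × 0.1315789 mg/mL = 1.539474 mg
Total = 7.368421 + 5.257895 + 1.539474 = 14.16579 mg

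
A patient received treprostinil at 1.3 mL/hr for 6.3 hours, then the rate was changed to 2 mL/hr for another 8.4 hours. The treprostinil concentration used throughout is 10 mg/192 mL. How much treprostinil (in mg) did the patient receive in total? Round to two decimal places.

Concentration = 10 mg ÷ 192 mL = 0.05208333 mg/mL
Stage 1: 1.3 mL/hr × 6.3 hr = 8.19 mL → 8.19 mL × 0.05208333 mg/mL = 0.4265625 mg
Stage 2: 2 mL/hr × 8.4 hr = 16.8 mL → 16.8 mL × 0.05208333 mg/mL = 0.875 mg
Total = 0.4265625 + 0.875 = 1.301563 mg

1.30 mg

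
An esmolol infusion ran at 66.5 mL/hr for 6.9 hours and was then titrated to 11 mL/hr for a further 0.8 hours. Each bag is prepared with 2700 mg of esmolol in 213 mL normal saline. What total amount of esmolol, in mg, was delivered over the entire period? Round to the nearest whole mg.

5928 mg

Concentration = 2700 mg ÷ 213 mL = 12.67606 mg/mL
Stage 1: 66.5 mL/hr × 6.9 hr = 458.85 mL → 458.85 mL × 12.67606 mg/mL = 5816.408 mg
Stage 2: 11 mL/hr × 0.8 hr = 8.8 mL → 8.8 mL × 12.67606 mg/mL = 111.5493 mg
Total = 5816.408 + 111.5493 = 5927.958 mg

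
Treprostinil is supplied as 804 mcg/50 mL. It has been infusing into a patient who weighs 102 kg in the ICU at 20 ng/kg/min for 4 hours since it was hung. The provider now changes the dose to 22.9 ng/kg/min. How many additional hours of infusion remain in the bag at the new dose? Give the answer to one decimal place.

2.2 hours

Initial rate:
Dose = 20 ng/kg/min × 102 kg = 2040 ng/min
2040 ng/min × 60 min/hr = 122400 ng/hr
Concentration = 804 mcg ÷ 50 mL = 16.08 mcg/mL = 16080 ng/mL
Rate = 122400 ng/hr ÷ 16080 ng/mL = 7.61194 mL/hr
Volume infused so far = 7.61194 mL/hr × 4 hr = 30.44776 mL
Volume remaining = 50 − 30.44776 = 19.55224 mL
New rate:
Dose = 22.9 ng/kg/min × 102 kg = 2335.8 ng/min
2335.8 ng/min × 60 min/hr = 140148 ng/hr
Rate = 140148 ng/hr ÷ 16080 ng/mL = 8.715672 mL/hr
Time remaining = 19.55224 mL ÷ 8.715672 mL/hr = 2.243343 hr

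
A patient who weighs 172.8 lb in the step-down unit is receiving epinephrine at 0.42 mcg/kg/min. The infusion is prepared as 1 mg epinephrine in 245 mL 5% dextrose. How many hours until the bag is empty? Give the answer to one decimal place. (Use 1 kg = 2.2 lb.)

Weight = 172.8 lb ÷ 2.2 lb/kg = 78.54545 kg
Dose = 0.42 mcg/kg/min × 78.54545 kg = 32.98909 mcg/min
32.98909 mcg/min × 60 min/hr = 1979.345 mcg/hr
Concentration = 1 mg ÷ 245 mL = 0.004081633 mg/mL = 4.081633 mcg/mL
Rate = 1979.345 mcg/hr ÷ 4.081633 mcg/mL = 484.9396 mL/hr
Duration = 245 mL ÷ 484.9396 mL/hr = 0.5052175 hr

0.5 hours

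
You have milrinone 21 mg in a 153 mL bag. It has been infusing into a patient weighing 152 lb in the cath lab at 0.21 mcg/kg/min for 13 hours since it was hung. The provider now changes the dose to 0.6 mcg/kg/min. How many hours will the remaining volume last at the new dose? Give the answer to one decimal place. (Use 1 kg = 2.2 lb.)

3.9 hours

Initial rate:
Weight = 152 lb ÷ 2.2 lb/kg = 69.09091 kg
Dose = 0.21 mcg/kg/min × 69.09091 kg = 14.50909 mcg/min
14.50909 mcg/min × 60 min/hr = 870.5455 mcg/hr
Concentration = 21 mg ÷ 153 mL = 0.1372549 mg/mL = 137.2549 mcg/mL
Rate = 870.5455 mcg/hr ÷ 137.2549 mcg/mL = 6.342545 mL/hr
Volume infused so far = 6.342545 mL/hr × 13 hr = 82.45309 mL
Volume remaining = 153 − 82.45309 = 70.54691 mL
New rate:
Dose = 0.6 mcg/kg/min × 69.09091 kg = 41.45455 mcg/min
41.45455 mcg/min × 60 min/hr = 2487.273 mcg/hr
Rate = 2487.273 mcg/hr ÷ 137.2549 mcg/mL = 18.12156 mL/hr
Time remaining = 70.54691 mL ÷ 18.12156 mL/hr = 3.892982 hr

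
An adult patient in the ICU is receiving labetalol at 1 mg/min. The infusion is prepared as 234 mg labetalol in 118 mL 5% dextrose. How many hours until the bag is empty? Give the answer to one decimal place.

1 mg/min × 60 min/hr = 60 mg/hr
Concentration = 234 mg ÷ 118 mL = 1.983051 mg/mL
Rate = 60 mg/hr ÷ 1.983051 mg/mL = 30.25641 mL/hr
Duration = 118 mL ÷ 30.25641 mL/hr = 3.9 hr

3.9 hours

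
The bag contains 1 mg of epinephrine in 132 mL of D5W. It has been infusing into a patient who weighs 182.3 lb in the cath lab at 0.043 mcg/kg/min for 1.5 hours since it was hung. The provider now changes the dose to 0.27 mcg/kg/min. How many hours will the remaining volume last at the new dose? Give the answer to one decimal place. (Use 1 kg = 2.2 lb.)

Initial rate:
Weight = 182.3 lb ÷ 2.2 lb/kg = 82.86364 kg
Dose = 0.043 mcg/kg/min × 82.86364 kg = 3.563136 mcg/min
3.563136 mcg/min × 60 min/hr = 213.7882 mcg/hr
Concentration = 1 mg ÷ 132 mL = 0.007575758 mg/mL = 7.575758 mcg/mL
Rate = 213.7882 mcg/hr ÷ 7.575758 mcg/mL = 28.22004 mL/hr
Volume infused so far = 28.22004 mL/hr × 1.5 hr = 42.33006 mL
Volume remaining = 132 − 42.33006 = 89.66994 mL
New rate:
Dose = 0.27 mcg/kg/min × 82.86364 kg = 22.37318 mcg/min
22.37318 mcg/min × 60 min/hr = 1342.391 mcg/hr
Rate = 1342.391 mcg/hr ÷ 7.575758 mcg/mL = 177.1956 mL/hr
Time remaining = 89.66994 mL ÷ 177.1956 mL/hr = 0.5060506 hr

0.5 hours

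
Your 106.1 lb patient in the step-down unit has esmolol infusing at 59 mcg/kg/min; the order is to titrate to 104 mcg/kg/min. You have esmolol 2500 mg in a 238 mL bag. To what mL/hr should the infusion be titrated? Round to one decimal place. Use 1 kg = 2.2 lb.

28.6 mL/hr

Weight = 106.1 lb ÷ 2.2 lb/kg = 48.22727 kg
Dose = 104 mcg/kg/min × 48.22727 kg = 5015.636 mcg/min
5015.636 mcg/min × 60 min/hr = 300938.2 mcg/hr
Concentration = 2500 mg ÷ 238 mL = 10.5042 mg/mL = 10504.2 mcg/mL
Rate = 300938.2 mcg/hr ÷ 10504.2 mcg/mL = 28.64931 mL/hr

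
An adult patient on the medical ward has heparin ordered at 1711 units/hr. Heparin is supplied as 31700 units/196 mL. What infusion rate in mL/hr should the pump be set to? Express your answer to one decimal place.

Concentration = 31700 units ÷ 196 mL = 161.7347 units/mL
Rate = 1711 units/hr ÷ 161.7347 units/mL = 10.57905 mL/hr

10.6 mL/hr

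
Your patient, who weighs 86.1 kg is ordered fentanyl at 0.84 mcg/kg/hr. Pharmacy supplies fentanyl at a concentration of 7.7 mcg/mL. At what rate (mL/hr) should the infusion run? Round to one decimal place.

9.4 mL/hr

Dose = 0.84 mcg/kg/hr × 86.1 kg = 72.324 mcg/hr
Rate = 72.324 mcg/hr ÷ 7.7 mcg/mL = 9.392727 mL/hr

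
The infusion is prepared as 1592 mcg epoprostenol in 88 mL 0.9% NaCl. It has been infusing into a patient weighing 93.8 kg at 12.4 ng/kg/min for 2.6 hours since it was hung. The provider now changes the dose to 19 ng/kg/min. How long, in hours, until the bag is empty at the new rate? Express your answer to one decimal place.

Initial rate:
Dose = 12.4 ng/kg/min × 93.8 kg = 1163.12 ng/min
1163.12 ng/min × 60 min/hr = 69787.2 ng/hr
Concentration = 1592 mcg ÷ 88 mL = 18.09091 mcg/mL = 18090.91 ng/mL
Rate = 69787.2 ng/hr ÷ 18090.91 ng/mL = 3.857584 mL/hr
Volume infused so far = 3.857584 mL/hr × 2.6 hr = 10.02972 mL
Volume remaining = 88 − 10.02972 = 77.97028 mL
New rate:
Dose = 19 ng/kg/min × 93.8 kg = 1782.2 ng/min
1782.2 ng/min × 60 min/hr = 106932 ng/hr
Rate = 106932 ng/hr ÷ 18090.91 ng/mL = 5.910814 mL/hr
Time remaining = 77.97028 mL ÷ 5.910814 mL/hr = 13.19112 hr

13.2 hours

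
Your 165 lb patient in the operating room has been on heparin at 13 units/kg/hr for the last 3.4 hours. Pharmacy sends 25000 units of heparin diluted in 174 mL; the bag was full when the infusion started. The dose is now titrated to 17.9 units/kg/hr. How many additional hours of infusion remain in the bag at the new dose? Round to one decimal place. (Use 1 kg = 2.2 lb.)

Initial rate:
Weight = 165 lb ÷ 2.2 lb/kg = 75 kg
Dose = 13 units/kg/hr × 75 kg = 975 units/hr
Concentration = 25000 units ÷ 174 mL = 143.6782 units/mL
Rate = 975 units/hr ÷ 143.6782 units/mL = 6.786 mL/hr
Volume infused so far = 6.786 mL/hr × 3.4 hr = 23.0724 mL
Volume remaining = 174 − 23.0724 = 150.9276 mL
New rate:
Dose = 17.9 units/kg/hr × 75 kg = 1342.5 units/hr
Rate = 1342.5 units/hr ÷ 143.6782 units/mL = 9.3438 mL/hr
Time remaining = 150.9276 mL ÷ 9.3438 mL/hr = 16.1527 hr

16.2 hours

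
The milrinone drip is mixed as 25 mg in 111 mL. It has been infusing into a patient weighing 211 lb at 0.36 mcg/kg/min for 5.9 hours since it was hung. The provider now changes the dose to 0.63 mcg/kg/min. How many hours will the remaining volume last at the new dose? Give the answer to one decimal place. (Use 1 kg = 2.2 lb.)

Initial rate:
Weight = 211 lb ÷ 2.2 lb/kg = 95.90909 kg
Dose = 0.36 mcg/kg/min × 95.90909 kg = 34.52727 mcg/min
34.52727 mcg/min × 60 min/hr = 2071.636 mcg/hr
Concentration = 25 mg ÷ 111 mL = 0.2252252 mg/mL = 225.2252 mcg/mL
Rate = 2071.636 mcg/hr ÷ 225.2252 mcg/mL = 9.198065 mL/hr
Volume infused so far = 9.198065 mL/hr × 5.9 hr = 54.26859 mL
Volume remaining = 111 − 54.26859 = 56.73141 mL
New rate:
Dose = 0.63 mcg/kg/min × 95.90909 kg = 60.42273 mcg/min
60.42273 mcg/min × 60 min/hr = 3625.364 mcg/hr
Rate = 3625.364 mcg/hr ÷ 225.2252 mcg/mL = 16.09661 mL/hr
Time remaining = 56.73141 mL ÷ 16.09661 mL/hr = 3.524431 hr

3.5 hours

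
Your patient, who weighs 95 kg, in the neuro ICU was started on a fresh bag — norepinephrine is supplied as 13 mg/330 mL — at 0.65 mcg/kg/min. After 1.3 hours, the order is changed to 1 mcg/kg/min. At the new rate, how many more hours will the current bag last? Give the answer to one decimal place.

1.4 hours

Initial rate:
Dose = 0.65 mcg/kg/min × 95 kg = 61.75 mcg/min
61.75 mcg/min × 60 min/hr = 3705 mcg/hr
Concentration = 13 mg ÷ 330 mL = 0.03939394 mg/mL = 39.39394 mcg/mL
Rate = 3705 mcg/hr ÷ 39.39394 mcg/mL = 94.05 mL/hr
Volume infused so far = 94.05 mL/hr × 1.3 hr = 122.265 mL
Volume remaining = 330 − 122.265 = 207.735 mL
New rate:
Dose = 1 mcg/kg/min × 95 kg = 95 mcg/min
95 mcg/min × 60 min/hr = 5700 mcg/hr
Rate = 5700 mcg/hr ÷ 39.39394 mcg/mL = 144.6923 mL/hr
Time remaining = 207.735 mL ÷ 144.6923 mL/hr = 1.435702 hr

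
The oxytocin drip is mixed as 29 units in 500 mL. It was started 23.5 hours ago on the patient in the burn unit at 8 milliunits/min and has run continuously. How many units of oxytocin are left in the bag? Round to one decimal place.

8 milliunits/min × 60 min/hr = 480 milliunits/hr
Concentration = 29 units ÷ 500 mL = 0.058 units/mL = 58 milliunits/mL
Rate = 480 milliunits/hr ÷ 58 milliunits/mL = 8.275862 mL/hr
Volume infused = 8.275862 mL/hr × 23.5 hr = 194.4828 mL
Volume remaining = 500 − 194.4828 = 305.5172 mL
Drug remaining = 305.5172 mL × 58 milliunits/mL = 17720 milliunits = 17.72 units

17.7 units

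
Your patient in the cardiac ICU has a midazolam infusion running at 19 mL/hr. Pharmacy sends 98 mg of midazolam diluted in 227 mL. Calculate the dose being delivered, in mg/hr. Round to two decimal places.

Concentration = 98 mg ÷ 227 mL = 0.4317181 mg/mL
Drug rate = 19 mL/hr × 0.4317181 mg/mL = 8.202643 mg/hr

8.20 mg/hr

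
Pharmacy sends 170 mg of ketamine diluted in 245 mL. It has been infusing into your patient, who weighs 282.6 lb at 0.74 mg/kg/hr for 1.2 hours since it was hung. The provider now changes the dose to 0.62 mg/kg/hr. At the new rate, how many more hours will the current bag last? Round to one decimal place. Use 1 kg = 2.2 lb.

0.7 hours

Initial rate:
Weight = 282.6 lb ÷ 2.2 lb/kg = 128.4545 kg
Dose = 0.74 mg/kg/hr × 128.4545 kg = 95.05636 mg/hr
Concentration = 170 mg ÷ 245 mL = 0.6938776 mg/mL
Rate = 95.05636 mg/hr ÷ 0.6938776 mg/mL = 136.993 mL/hr
Volume infused so far = 136.993 mL/hr × 1.2 hr = 164.3916 mL
Volume remaining = 245 − 164.3916 = 80.60841 mL
New rate:
Dose = 0.62 mg/kg/hr × 128.4545 kg = 79.64182 mg/hr
Rate = 79.64182 mg/hr ÷ 0.6938776 mg/mL = 114.7779 mL/hr
Time remaining = 80.60841 mL ÷ 114.7779 mL/hr = 0.7022989 hr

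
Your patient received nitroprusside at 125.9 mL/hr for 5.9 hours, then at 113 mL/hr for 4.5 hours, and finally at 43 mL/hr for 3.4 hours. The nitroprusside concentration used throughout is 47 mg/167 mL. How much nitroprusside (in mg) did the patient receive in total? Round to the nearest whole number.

393 mg

Concentration = 47 mg ÷ 167 mL = 0.2814371 mg/mL
Stage 1: 125.9 mL/hr × 5.9 hr = 742.81 mL → 742.81 mL × 0.2814371 mg/mL = 209.0543 mg
Stage 2: 113 mL/hr × 4.5 hr = 508.5 mL → 508.5 mL × 0.2814371 mg/mL = 143.1108 mg
Stage 3: 43 mL/hr × 3.4 hr = 146.2 mL → 146.2 mL × 0.2814371 mg/mL = 41.14611 mg
Total = 209.0543 + 143.1108 + 41.14611 = 393.3112 mg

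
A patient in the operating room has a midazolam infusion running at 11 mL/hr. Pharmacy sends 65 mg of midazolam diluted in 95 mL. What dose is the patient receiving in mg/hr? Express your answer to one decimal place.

Concentration = 65 mg ÷ 95 mL = 0.6842105 mg/mL
Drug rate = 11 mL/hr × 0.6842105 mg/mL = 7.526316 mg/hr

7.5 mg/hr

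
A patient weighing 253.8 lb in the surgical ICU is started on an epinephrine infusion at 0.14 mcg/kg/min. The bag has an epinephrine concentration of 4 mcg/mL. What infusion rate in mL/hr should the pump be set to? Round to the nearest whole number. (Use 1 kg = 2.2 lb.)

Weight = 253.8 lb ÷ 2.2 lb/kg = 115.3636 kg
Dose = 0.14 mcg/kg/min × 115.3636 kg = 16.15091 mcg/min
16.15091 mcg/min × 60 min/hr = 969.0545 mcg/hr
Rate = 969.0545 mcg/hr ÷ 4 mcg/mL = 242.2636 mL/hr

242 mL/hr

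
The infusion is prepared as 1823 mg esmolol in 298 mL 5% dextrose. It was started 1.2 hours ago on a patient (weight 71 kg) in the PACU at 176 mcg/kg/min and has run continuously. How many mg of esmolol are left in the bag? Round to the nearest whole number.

923 mg

Dose = 176 mcg/kg/min × 71 kg = 12496 mcg/min
12496 mcg/min × 60 min/hr = 749760 mcg/hr
Concentration = 1823 mg ÷ 298 mL = 6.11745 mg/mL = 6117.45 mcg/mL
Rate = 749760 mcg/hr ÷ 6117.45 mcg/mL = 122.5609 mL/hr
Volume infused = 122.5609 mL/hr × 1.2 hr = 147.0731 mL
Volume remaining = 298 − 147.0731 = 150.9269 mL
Drug remaining = 150.9269 mL × 6117.45 mcg/mL = 923288 mcg = 923.288 mg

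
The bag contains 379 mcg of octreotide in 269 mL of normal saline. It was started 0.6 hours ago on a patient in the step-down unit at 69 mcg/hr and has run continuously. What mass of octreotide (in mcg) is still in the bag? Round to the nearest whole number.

338 mcg

Concentration = 379 mcg ÷ 269 mL = 1.408922 mcg/mL
Rate = 69 mcg/hr ÷ 1.408922 mcg/mL = 48.97361 mL/hr
Volume infused = 48.97361 mL/hr × 0.6 hr = 29.38417 mL
Volume remaining = 269 − 29.38417 = 239.6158 mL
Drug remaining = 239.6158 mL × 1.408922 mcg/mL = 337.6 mcg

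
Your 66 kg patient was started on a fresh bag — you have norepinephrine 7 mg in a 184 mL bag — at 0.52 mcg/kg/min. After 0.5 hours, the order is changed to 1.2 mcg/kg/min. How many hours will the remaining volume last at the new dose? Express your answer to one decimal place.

1.3 hours

Initial rate:
Dose = 0.52 mcg/kg/min × 66 kg = 34.32 mcg/min
34.32 mcg/min × 60 min/hr = 2059.2 mcg/hr
Concentration = 7 mg ÷ 184 mL = 0.03804348 mg/mL = 38.04348 mcg/mL
Rate = 2059.2 mcg/hr ÷ 38.04348 mcg/mL = 54.12754 mL/hr
Volume infused so far = 54.12754 mL/hr × 0.5 hr = 27.06377 mL
Volume remaining = 184 − 27.06377 = 156.9362 mL
New rate:
Dose = 1.2 mcg/kg/min × 66 kg = 79.2 mcg/min
79.2 mcg/min × 60 min/hr = 4752 mcg/hr
Rate = 4752 mcg/hr ÷ 38.04348 mcg/mL = 124.9097 mL/hr
Time remaining = 156.9362 mL ÷ 124.9097 mL/hr = 1.256397 hr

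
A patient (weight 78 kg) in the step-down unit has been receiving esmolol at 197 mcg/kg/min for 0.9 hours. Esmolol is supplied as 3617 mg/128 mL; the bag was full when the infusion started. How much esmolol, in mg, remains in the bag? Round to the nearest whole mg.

2787 mg

Dose = 197 mcg/kg/min × 78 kg = 15366 mcg/min
15366 mcg/min × 60 min/hr = 921960 mcg/hr
Concentration = 3617 mg ÷ 128 mL = 28.25781 mg/mL = 28257.81 mcg/mL
Rate = 921960 mcg/hr ÷ 28257.81 mcg/mL = 32.62673 mL/hr
Volume infused = 32.62673 mL/hr × 0.9 hr = 29.36406 mL
Volume remaining = 128 − 29.36406 = 98.63594 mL
Drug remaining = 98.63594 mL × 28257.81 mcg/mL = 2787236 mcg = 2787.236 mg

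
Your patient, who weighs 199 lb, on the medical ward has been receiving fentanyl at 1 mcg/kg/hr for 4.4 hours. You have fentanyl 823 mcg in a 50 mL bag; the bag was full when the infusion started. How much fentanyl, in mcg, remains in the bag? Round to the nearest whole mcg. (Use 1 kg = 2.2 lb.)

Weight = 199 lb ÷ 2.2 lb/kg = 90.45455 kg
Dose = 1 mcg/kg/hr × 90.45455 kg = 90.45455 mcg/hr
Concentration = 823 mcg ÷ 50 mL = 16.46 mcg/mL
Rate = 90.45455 mcg/hr ÷ 16.46 mcg/mL = 5.495416 mL/hr
Volume infused = 5.495416 mL/hr × 4.4 hr = 24.17983 mL
Volume remaining = 50 − 24.17983 = 25.82017 mL
Drug remaining = 25.82017 mL × 16.46 mcg/mL = 425 mcg

425 mcg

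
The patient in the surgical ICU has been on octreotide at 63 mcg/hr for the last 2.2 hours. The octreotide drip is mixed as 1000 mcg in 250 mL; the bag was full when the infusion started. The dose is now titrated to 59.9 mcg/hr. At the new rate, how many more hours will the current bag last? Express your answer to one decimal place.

14.4 hours

Initial rate:
Concentration = 1000 mcg ÷ 250 mL = 4 mcg/mL
Rate = 63 mcg/hr ÷ 4 mcg/mL = 15.75 mL/hr
Volume infused so far = 15.75 mL/hr × 2.2 hr = 34.65 mL
Volume remaining = 250 − 34.65 = 215.35 mL
New rate:
Rate = 59.9 mcg/hr ÷ 4 mcg/mL = 14.975 mL/hr
Time remaining = 215.35 mL ÷ 14.975 mL/hr = 14.38063 hr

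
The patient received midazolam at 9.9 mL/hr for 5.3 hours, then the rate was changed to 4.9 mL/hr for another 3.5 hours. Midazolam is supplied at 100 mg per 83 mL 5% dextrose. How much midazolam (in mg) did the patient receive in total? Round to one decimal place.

83.9 mg

Concentration = 100 mg ÷ 83 mL = 1.204819 mg/mL
Stage 1: 9.9 mL/hr × 5.3 hr = 52.47 mL → 52.47 mL × 1.204819 mg/mL = 63.21687 mg
Stage 2: 4.9 mL/hr × 3.5 hr = 17.15 mL → 17.15 mL × 1.204819 mg/mL = 20.66265 mg
Total = 63.21687 + 20.66265 = 83.87952 mg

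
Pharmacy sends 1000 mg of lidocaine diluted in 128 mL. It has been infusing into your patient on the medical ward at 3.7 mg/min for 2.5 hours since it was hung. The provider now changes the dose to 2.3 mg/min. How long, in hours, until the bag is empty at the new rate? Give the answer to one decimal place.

3.2 hours

Initial rate:
3.7 mg/min × 60 min/hr = 222 mg/hr
Concentration = 1000 mg ÷ 128 mL = 7.8125 mg/mL
Rate = 222 mg/hr ÷ 7.8125 mg/mL = 28.416 mL/hr
Volume infused so far = 28.416 mL/hr × 2.5 hr = 71.04 mL
Volume remaining = 128 − 71.04 = 56.96 mL
New rate:
2.3 mg/min × 60 min/hr = 138 mg/hr
Rate = 138 mg/hr ÷ 7.8125 mg/mL = 17.664 mL/hr
Time remaining = 56.96 mL ÷ 17.664 mL/hr = 3.224638 hr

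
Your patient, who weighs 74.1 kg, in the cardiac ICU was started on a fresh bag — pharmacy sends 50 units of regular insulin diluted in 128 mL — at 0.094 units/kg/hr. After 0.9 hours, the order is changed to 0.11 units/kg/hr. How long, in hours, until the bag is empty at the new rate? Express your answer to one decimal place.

5.4 hours

Initial rate:
Dose = 0.094 units/kg/hr × 74.1 kg = 6.9654 units/hr
Concentration = 50 units ÷ 128 mL = 0.390625 units/mL
Rate = 6.9654 units/hr ÷ 0.390625 units/mL = 17.83142 mL/hr
Volume infused so far = 17.83142 mL/hr × 0.9 hr = 16.04828 mL
Volume remaining = 128 − 16.04828 = 111.9517 mL
New rate:
Dose = 0.11 units/kg/hr × 74.1 kg = 8.151 units/hr
Rate = 8.151 units/hr ÷ 0.390625 units/mL = 20.86656 mL/hr
Time remaining = 111.9517 mL ÷ 20.86656 mL/hr = 5.365126 hr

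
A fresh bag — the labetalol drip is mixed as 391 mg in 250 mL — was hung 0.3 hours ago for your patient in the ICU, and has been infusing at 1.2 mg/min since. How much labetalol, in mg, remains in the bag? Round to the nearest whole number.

1.2 mg/min × 60 min/hr = 72 mg/hr
Concentration = 391 mg ÷ 250 mL = 1.564 mg/mL
Rate = 72 mg/hr ÷ 1.564 mg/mL = 46.03581 mL/hr
Volume infused = 46.03581 mL/hr × 0.3 hr = 13.81074 mL
Volume remaining = 250 − 13.81074 = 236.1893 mL
Drug remaining = 236.1893 mL × 1.564 mg/mL = 369.4 mg

369 mg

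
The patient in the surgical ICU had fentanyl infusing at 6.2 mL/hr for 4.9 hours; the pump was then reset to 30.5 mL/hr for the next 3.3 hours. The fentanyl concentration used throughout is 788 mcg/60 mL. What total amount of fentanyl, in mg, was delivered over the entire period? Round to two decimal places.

Concentration = 788 mcg ÷ 60 mL = 13.13333 mcg/mL
Stage 1: 6.2 mL/hr × 4.9 hr = 30.38 mL → 30.38 mL × 13.13333 mcg/mL = 398.9907 mcg
Stage 2: 30.5 mL/hr × 3.3 hr = 100.65 mL → 100.65 mL × 13.13333 mcg/mL = 1321.87 mcg
Total = 398.9907 + 1321.87 = 1720.861 mcg = 1.720861 mg

1.72 mg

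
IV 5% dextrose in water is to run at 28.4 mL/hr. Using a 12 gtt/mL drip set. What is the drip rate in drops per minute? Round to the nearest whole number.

6 gtt/min

28.4 mL/hr ÷ 60 min/hr = 0.4733333 mL/min
0.4733333 mL/min × 12 gtt/mL = 5.68 gtt/min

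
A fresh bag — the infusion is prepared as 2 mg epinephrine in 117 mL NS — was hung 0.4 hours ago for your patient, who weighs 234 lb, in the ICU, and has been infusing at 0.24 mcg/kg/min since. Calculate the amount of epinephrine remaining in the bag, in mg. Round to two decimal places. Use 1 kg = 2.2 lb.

1.39 mg

Weight = 234 lb ÷ 2.2 lb/kg = 106.3636 kg
Dose = 0.24 mcg/kg/min × 106.3636 kg = 25.52727 mcg/min
25.52727 mcg/min × 60 min/hr = 1531.636 mcg/hr
Concentration = 2 mg ÷ 117 mL = 0.01709402 mg/mL = 17.09402 mcg/mL
Rate = 1531.636 mcg/hr ÷ 17.09402 mcg/mL = 89.60073 mL/hr
Volume infused = 89.60073 mL/hr × 0.4 hr = 35.84029 mL
Volume remaining = 117 − 35.84029 = 81.15971 mL
Drug remaining = 81.15971 mL × 17.09402 mcg/mL = 1387.345 mcg = 1.387345 mg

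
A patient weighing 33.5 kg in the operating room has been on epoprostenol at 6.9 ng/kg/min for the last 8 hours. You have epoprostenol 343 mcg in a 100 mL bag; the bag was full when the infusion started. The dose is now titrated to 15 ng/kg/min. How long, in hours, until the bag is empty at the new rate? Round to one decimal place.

Initial rate:
Dose = 6.9 ng/kg/min × 33.5 kg = 231.15 ng/min
231.15 ng/min × 60 min/hr = 13869 ng/hr
Concentration = 343 mcg ÷ 100 mL = 3.43 mcg/mL = 3430 ng/mL
Rate = 13869 ng/hr ÷ 3430 ng/mL = 4.04344 mL/hr
Volume infused so far = 4.04344 mL/hr × 8 hr = 32.34752 mL
Volume remaining = 100 − 32.34752 = 67.65248 mL
New rate:
Dose = 15 ng/kg/min × 33.5 kg = 502.5 ng/min
502.5 ng/min × 60 min/hr = 30150 ng/hr
Rate = 30150 ng/hr ÷ 3430 ng/mL = 8.790087 mL/hr
Time remaining = 67.65248 mL ÷ 8.790087 mL/hr = 7.696451 hr

7.7 hours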